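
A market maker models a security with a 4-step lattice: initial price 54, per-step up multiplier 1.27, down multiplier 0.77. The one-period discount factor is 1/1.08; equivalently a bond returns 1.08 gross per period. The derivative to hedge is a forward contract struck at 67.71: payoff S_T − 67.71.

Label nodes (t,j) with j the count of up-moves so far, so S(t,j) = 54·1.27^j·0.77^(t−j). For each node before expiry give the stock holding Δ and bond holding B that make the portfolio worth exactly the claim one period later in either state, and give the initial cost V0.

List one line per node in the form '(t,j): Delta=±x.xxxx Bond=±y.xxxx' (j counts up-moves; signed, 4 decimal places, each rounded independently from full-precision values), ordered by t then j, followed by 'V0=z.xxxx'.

Under the risk-neutral measure, an up-move has probability p* = (R−d)/(u−d) = 0.6200 and values discount at R = 1.08.
Payoff layer (t=4): V(4,0)=-48.7274, V(4,1)=-36.4010, V(4,2)=-16.0704, V(4,3)=17.4618, V(4,4)=72.7681
  t=3,j=0: stock 24.6528 → up 31.3090 (V=-36.4010), down 18.9826 (V=-48.7274). Price -38.0417; hedge Δ=1.0000, bond B=-62.6944.
  t=3,j=1: stock 40.6611 → up 51.6396 (V=-16.0704), down 31.3090 (V=-36.4010). Price -22.0334; hedge Δ=1.0000, bond B=-62.6944.
  t=3,j=2: stock 67.0644 → up 85.1718 (V=17.4618), down 51.6396 (V=-16.0704). Price 4.3699; hedge Δ=1.0000, bond B=-62.6944.
  t=3,j=3: stock 110.6127 → up 140.4781 (V=72.7681), down 85.1718 (V=17.4618). Price 47.9182; hedge Δ=1.0000, bond B=-62.6944.
  t=2,j=0: stock 32.0166 → up 40.6611 (V=-22.0334), down 24.6528 (V=-38.0417). Price -26.0338; hedge Δ=1.0000, bond B=-58.0504.
  t=2,j=1: stock 52.8066 → up 67.0644 (V=4.3699), down 40.6611 (V=-22.0334). Price -5.2438; hedge Δ=1.0000, bond B=-58.0504.
  t=2,j=2: stock 87.0966 → up 110.6127 (V=47.9182), down 67.0644 (V=4.3699). Price 29.0462; hedge Δ=1.0000, bond B=-58.0504.
  t=1,j=0: stock 41.5800 → up 52.8066 (V=-5.2438), down 32.0166 (V=-26.0338). Price -12.1704; hedge Δ=1.0000, bond B=-53.7504.
  t=1,j=1: stock 68.5800 → up 87.0966 (V=29.0462), down 52.8066 (V=-5.2438). Price 14.8296; hedge Δ=1.0000, bond B=-53.7504.
  t=0,j=0: stock 54.0000 → up 68.5800 (V=14.8296), down 41.5800 (V=-12.1704). Price 4.2311; hedge Δ=1.0000, bond B=-49.7689.
The time-0 hedge costs 4.2311, which is the no-arbitrage price.

(0,0): Delta=1.0000 Bond=-49.7689
(1,0): Delta=1.0000 Bond=-53.7504
(1,1): Delta=1.0000 Bond=-53.7504
(2,0): Delta=1.0000 Bond=-58.0504
(2,1): Delta=1.0000 Bond=-58.0504
(2,2): Delta=1.0000 Bond=-58.0504
(3,0): Delta=1.0000 Bond=-62.6944
(3,1): Delta=1.0000 Bond=-62.6944
(3,2): Delta=1.0000 Bond=-62.6944
(3,3): Delta=1.0000 Bond=-62.6944
V0=4.2311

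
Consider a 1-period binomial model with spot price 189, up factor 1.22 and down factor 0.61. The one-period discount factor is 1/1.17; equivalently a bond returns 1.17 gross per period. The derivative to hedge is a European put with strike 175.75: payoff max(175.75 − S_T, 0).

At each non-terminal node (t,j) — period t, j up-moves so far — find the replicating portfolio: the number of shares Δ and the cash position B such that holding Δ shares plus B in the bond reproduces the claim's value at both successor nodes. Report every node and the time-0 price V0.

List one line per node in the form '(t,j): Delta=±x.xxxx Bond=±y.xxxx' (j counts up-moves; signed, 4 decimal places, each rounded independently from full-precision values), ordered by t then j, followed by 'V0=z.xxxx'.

Under the risk-neutral measure, an up-move has probability p* = (R−d)/(u−d) = 0.9180 and values discount at R = 1.17.
Terminal values V(1,·): V(1,0)=60.4600, V(1,1)=0.0000
  t=0,j=0: stock 189.0000 → up 230.5800 (V=0.0000), down 115.2900 (V=60.4600). Price 4.2357; hedge Δ=-0.5244, bond B=103.3504.
Self-financing check: at every node Δ·S+B equals the discounted successor values.

(0,0): Delta=-0.5244 Bond=103.3504
V0=4.2357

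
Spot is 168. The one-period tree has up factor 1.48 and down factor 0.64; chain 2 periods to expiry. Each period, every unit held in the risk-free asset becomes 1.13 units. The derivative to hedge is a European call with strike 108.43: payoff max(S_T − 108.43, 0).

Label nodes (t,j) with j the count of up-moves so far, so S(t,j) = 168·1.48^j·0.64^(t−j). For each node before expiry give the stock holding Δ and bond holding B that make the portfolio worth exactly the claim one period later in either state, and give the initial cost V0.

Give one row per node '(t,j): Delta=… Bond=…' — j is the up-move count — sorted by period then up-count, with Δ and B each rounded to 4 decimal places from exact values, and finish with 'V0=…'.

Since d<R<u, set p* = (R−d)/(u−d) = 0.5833; price each node as the discounted p*-expectation of its children.
At expiry t=2: V(2,0)=0.0000, V(2,1)=50.6996, V(2,2)=259.5572
(1,0): S=107.5200. Δ = (V_up−V_dn)/(S_up−S_dn) = (50.6996−0.0000)/(159.1296−68.8128) = 0.5614. V = [p*·50.6996 + (1−p*)·0.0000]/1.13 = 26.1724. B = V − Δ·S = -34.1843.
(1,1): S=248.6400. Δ = (V_up−V_dn)/(S_up−S_dn) = (259.5572−50.6996)/(367.9872−159.1296) = 1.0000. V = [p*·259.5572 + (1−p*)·50.6996]/1.13 = 152.6842. B = V − Δ·S = -95.9558.
(0,0): S=168.0000. Δ = (V_up−V_dn)/(S_up−S_dn) = (152.6842−26.1724)/(248.6400−107.5200) = 0.8965. V = [p*·152.6842 + (1−p*)·26.1724]/1.13 = 88.4699. B = V − Δ·S = -62.1395.
Self-financing check: at every node Δ·S+B equals the discounted successor values.

(0,0): Delta=0.8965 Bond=-62.1395
(1,0): Delta=0.5614 Bond=-34.1843
(1,1): Delta=1.0000 Bond=-95.9558
V0=88.4699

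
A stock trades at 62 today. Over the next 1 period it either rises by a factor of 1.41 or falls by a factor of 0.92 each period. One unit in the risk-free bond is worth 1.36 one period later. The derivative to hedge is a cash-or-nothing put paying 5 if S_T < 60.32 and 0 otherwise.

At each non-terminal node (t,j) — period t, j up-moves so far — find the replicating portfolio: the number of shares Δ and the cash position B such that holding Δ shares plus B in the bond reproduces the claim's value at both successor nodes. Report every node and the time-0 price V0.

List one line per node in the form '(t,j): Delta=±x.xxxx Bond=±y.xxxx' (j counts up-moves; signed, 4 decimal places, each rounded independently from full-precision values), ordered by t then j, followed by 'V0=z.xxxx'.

(0,0): Delta=-0.1646 Bond=10.5792
V0=0.3752

The replicating-portfolio and risk-neutral prices coincide; use p* = (1.36−0.92)/(1.41−0.92) = 0.8980 for the latter.
Terminal payoffs: V(1,0)=5.0000, V(1,1)=0.0000
(0,0): S=62.0000. Δ = (V_up−V_dn)/(S_up−S_dn) = (0.0000−5.0000)/(87.4200−57.0400) = -0.1646. V = [p*·0.0000 + (1−p*)·5.0000]/1.36 = 0.3752. B = V − Δ·S = 10.5792.
Check: Δ(0,0)·S0 + B(0,0) = 0.3752 = V0.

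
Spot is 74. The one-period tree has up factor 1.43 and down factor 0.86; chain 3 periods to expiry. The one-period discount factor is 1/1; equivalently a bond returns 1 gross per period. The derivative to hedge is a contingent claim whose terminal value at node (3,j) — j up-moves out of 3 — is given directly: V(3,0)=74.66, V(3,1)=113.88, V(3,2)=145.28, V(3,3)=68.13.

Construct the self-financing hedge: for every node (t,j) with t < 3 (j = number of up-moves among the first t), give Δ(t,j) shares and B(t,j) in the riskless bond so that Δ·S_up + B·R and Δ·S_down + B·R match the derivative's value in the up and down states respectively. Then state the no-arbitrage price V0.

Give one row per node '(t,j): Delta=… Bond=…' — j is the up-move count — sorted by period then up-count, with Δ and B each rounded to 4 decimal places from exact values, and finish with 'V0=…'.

Under the risk-neutral measure, an up-move has probability p* = (R−d)/(u−d) = 0.2456 and values discount at R = 1.
Terminal values V(3,·): V(3,0)=74.6600, V(3,1)=113.8800, V(3,2)=145.2800, V(3,3)=68.1300
Node (2,0) S=54.7304: V=(p*·113.8800+(1−p*)·74.6600)/1=84.2930; Δ=(113.8800−74.6600)/(78.2645−47.0681)=1.2572; B=V−Δ·S=15.4860
Node (2,1) S=91.0052: V=(p*·145.2800+(1−p*)·113.8800)/1=121.5923; Δ=(145.2800−113.8800)/(130.1374−78.2645)=0.6053; B=V−Δ·S=66.5046
Node (2,2) S=151.3226: V=(p*·68.1300+(1−p*)·145.2800)/1=126.3309; Δ=(68.1300−145.2800)/(216.3913−130.1374)=-0.8945; B=V−Δ·S=261.6818
Node (1,0) S=63.6400: V=(p*·121.5923+(1−p*)·84.2930)/1=93.4542; Δ=(121.5923−84.2930)/(91.0052−54.7304)=1.0282; B=V−Δ·S=28.0168
Node (1,1) S=105.8200: V=(p*·126.3309+(1−p*)·121.5923)/1=122.7561; Δ=(126.3309−121.5923)/(151.3226−91.0052)=0.0786; B=V−Δ·S=114.4428
Node (0,0) S=74.0000: V=(p*·122.7561+(1−p*)·93.4542)/1=100.6512; Δ=(122.7561−93.4542)/(105.8200−63.6400)=0.6947; B=V−Δ·S=49.2443
Check: Δ(0,0)·S0 + B(0,0) = 100.6512 = V0.

(0,0): Delta=0.6947 Bond=49.2443
(1,0): Delta=1.0282 Bond=28.0168
(1,1): Delta=0.0786 Bond=114.4428
(2,0): Delta=1.2572 Bond=15.4860
(2,1): Delta=0.6053 Bond=66.5046
(2,2): Delta=-0.8945 Bond=261.6818
V0=100.6512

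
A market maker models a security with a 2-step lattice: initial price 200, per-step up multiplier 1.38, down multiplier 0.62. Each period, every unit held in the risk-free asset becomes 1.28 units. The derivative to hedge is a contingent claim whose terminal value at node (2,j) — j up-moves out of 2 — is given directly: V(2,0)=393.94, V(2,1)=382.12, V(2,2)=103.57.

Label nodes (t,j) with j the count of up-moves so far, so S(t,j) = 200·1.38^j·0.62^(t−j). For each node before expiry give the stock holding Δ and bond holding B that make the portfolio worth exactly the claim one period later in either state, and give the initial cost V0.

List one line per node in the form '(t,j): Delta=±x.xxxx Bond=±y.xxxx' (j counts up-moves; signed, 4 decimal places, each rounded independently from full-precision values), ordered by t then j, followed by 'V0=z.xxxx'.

(0,0): Delta=-1.2513 Bond=355.3970
(1,0): Delta=-0.1254 Bond=315.2989
(1,1): Delta=-1.3279 Bond=476.0611
V0=105.1359

Under the risk-neutral measure, an up-move has probability p* = (R−d)/(u−d) = 0.8684 and values discount at R = 1.28.
Terminal values V(2,·): V(2,0)=393.9400, V(2,1)=382.1200, V(2,2)=103.5700
Node (1,0) S=124.0000: V=(p*·382.1200+(1−p*)·393.9400)/1.28=299.7463; Δ=(382.1200−393.9400)/(171.1200−76.8800)=-0.1254; B=V−Δ·S=315.2989
Node (1,1) S=276.0000: V=(p*·103.5700+(1−p*)·382.1200)/1.28=109.5479; Δ=(103.5700−382.1200)/(380.8800−171.1200)=-1.3279; B=V−Δ·S=476.0611
Node (0,0) S=200.0000: V=(p*·109.5479+(1−p*)·299.7463)/1.28=105.1359; Δ=(109.5479−299.7463)/(276.0000−124.0000)=-1.2513; B=V−Δ·S=355.3970
Self-financing check: at every node Δ·S+B equals the discounted successor values.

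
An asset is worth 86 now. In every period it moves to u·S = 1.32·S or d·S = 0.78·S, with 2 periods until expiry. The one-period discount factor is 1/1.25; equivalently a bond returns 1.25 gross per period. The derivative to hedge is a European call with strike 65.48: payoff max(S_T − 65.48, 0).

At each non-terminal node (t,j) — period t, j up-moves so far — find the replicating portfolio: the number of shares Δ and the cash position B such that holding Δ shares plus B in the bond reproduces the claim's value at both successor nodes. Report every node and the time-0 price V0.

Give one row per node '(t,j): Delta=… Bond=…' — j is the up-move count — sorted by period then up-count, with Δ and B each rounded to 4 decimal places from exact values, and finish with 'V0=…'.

(0,0): Delta=0.9706 Bond=-39.2389
(1,0): Delta=0.6368 Bond=-26.6536
(1,1): Delta=1.0000 Bond=-52.3840
V0=44.2343

The replicating-portfolio and risk-neutral prices coincide; use p* = (1.25−0.78)/(1.32−0.78) = 0.8704 for the latter.
Payoff layer (t=2): V(2,0)=0.0000, V(2,1)=23.0656, V(2,2)=84.3664
Node (1,0) S=67.0800: V=(p*·23.0656+(1−p*)·0.0000)/1.25=16.0605; Δ=(23.0656−0.0000)/(88.5456−52.3224)=0.6368; B=V−Δ·S=-26.6536
Node (1,1) S=113.5200: V=(p*·84.3664+(1−p*)·23.0656)/1.25=61.1360; Δ=(84.3664−23.0656)/(149.8464−88.5456)=1.0000; B=V−Δ·S=-52.3840
Node (0,0) S=86.0000: V=(p*·61.1360+(1−p*)·16.0605)/1.25=44.2343; Δ=(61.1360−16.0605)/(113.5200−67.0800)=0.9706; B=V−Δ·S=-39.2389
Root portfolio cost Δ·86+B reproduces V0=44.2343.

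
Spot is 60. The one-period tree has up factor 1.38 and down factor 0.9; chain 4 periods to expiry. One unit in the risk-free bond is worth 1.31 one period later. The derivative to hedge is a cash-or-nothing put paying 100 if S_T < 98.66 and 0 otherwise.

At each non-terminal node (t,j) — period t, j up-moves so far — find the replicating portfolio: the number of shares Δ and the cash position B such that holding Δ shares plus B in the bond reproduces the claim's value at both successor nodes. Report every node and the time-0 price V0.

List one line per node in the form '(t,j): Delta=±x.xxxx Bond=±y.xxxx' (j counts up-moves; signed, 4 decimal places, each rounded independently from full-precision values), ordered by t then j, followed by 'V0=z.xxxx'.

(0,0): Delta=-0.4930 Bond=33.1172
(1,0): Delta=-1.6402 Bond=105.3339
(1,1): Delta=-0.3653 Bond=32.8066
(2,0): Delta=0.0000 Bond=58.2717
(2,1): Delta=-1.8229 Bond=151.5974
(2,2): Delta=-0.2030 Bond=24.4316
(3,0): Delta=0.0000 Bond=76.3359
(3,1): Delta=0.0000 Bond=76.3359
(3,2): Delta=-2.0258 Bond=219.4656
(3,3): Delta=0.0000 Bond=0.0000
V0=3.5365

No-arbitrage ⇒ martingale measure with p* = (R−d)/(u−d) = 0.8542.
Payoff layer (t=4): V(4,0)=100.0000, V(4,1)=100.0000, V(4,2)=100.0000, V(4,3)=0.0000, V(4,4)=0.0000
(3,0): S=43.7400. Δ = (V_up−V_dn)/(S_up−S_dn) = (100.0000−100.0000)/(60.3612−39.3660) = 0.0000. V = [p*·100.0000 + (1−p*)·100.0000]/1.31 = 76.3359. B = V − Δ·S = 76.3359.
(3,1): S=67.0680. Δ = (V_up−V_dn)/(S_up−S_dn) = (100.0000−100.0000)/(92.5538−60.3612) = 0.0000. V = [p*·100.0000 + (1−p*)·100.0000]/1.31 = 76.3359. B = V − Δ·S = 76.3359.
(3,2): S=102.8376. Δ = (V_up−V_dn)/(S_up−S_dn) = (0.0000−100.0000)/(141.9159−92.5538) = -2.0258. V = [p*·0.0000 + (1−p*)·100.0000]/1.31 = 11.1323. B = V − Δ·S = 219.4656.
(3,3): S=157.6843. Δ = (V_up−V_dn)/(S_up−S_dn) = (0.0000−0.0000)/(217.6044−141.9159) = 0.0000. V = [p*·0.0000 + (1−p*)·0.0000]/1.31 = 0.0000. B = V − Δ·S = 0.0000.
(2,0): S=48.6000. Δ = (V_up−V_dn)/(S_up−S_dn) = (76.3359−76.3359)/(67.0680−43.7400) = 0.0000. V = [p*·76.3359 + (1−p*)·76.3359]/1.31 = 58.2717. B = V − Δ·S = 58.2717.
(2,1): S=74.5200. Δ = (V_up−V_dn)/(S_up−S_dn) = (11.1323−76.3359)/(102.8376−67.0680) = -1.8229. V = [p*·11.1323 + (1−p*)·76.3359]/1.31 = 15.7566. B = V − Δ·S = 151.5974.
(2,2): S=114.2640. Δ = (V_up−V_dn)/(S_up−S_dn) = (0.0000−11.1323)/(157.6843−102.8376) = -0.2030. V = [p*·0.0000 + (1−p*)·11.1323]/1.31 = 1.2393. B = V − Δ·S = 24.4316.
(1,0): S=54.0000. Δ = (V_up−V_dn)/(S_up−S_dn) = (15.7566−58.2717)/(74.5200−48.6000) = -1.6402. V = [p*·15.7566 + (1−p*)·58.2717]/1.31 = 16.7609. B = V − Δ·S = 105.3339.
(1,1): S=82.8000. Δ = (V_up−V_dn)/(S_up−S_dn) = (1.2393−15.7566)/(114.2640−74.5200) = -0.3653. V = [p*·1.2393 + (1−p*)·15.7566]/1.31 = 2.5621. B = V − Δ·S = 32.8066.
(0,0): S=60.0000. Δ = (V_up−V_dn)/(S_up−S_dn) = (2.5621−16.7609)/(82.8000−54.0000) = -0.4930. V = [p*·2.5621 + (1−p*)·16.7609]/1.31 = 3.5365. B = V − Δ·S = 33.1172.
Root portfolio cost Δ·60+B reproduces V0=3.5365.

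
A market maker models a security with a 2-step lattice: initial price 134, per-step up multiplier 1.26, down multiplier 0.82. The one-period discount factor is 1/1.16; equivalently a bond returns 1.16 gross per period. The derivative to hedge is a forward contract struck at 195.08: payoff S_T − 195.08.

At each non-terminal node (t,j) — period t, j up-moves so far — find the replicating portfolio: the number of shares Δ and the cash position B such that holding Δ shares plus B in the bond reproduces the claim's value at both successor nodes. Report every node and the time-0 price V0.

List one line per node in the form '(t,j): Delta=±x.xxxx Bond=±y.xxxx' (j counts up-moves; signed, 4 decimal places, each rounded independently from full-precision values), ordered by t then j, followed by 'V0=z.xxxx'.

Under the risk-neutral measure, an up-move has probability p* = (R−d)/(u−d) = 0.7727 and values discount at R = 1.16.
Terminal values V(2,·): V(2,0)=-104.9784, V(2,1)=-56.6312, V(2,2)=17.6584
Node (1,0) S=109.8800: V=(p*·-56.6312+(1−p*)·-104.9784)/1.16=-58.2924; Δ=(-56.6312−-104.9784)/(138.4488−90.1016)=1.0000; B=V−Δ·S=-168.1724
Node (1,1) S=168.8400: V=(p*·17.6584+(1−p*)·-56.6312)/1.16=0.6676; Δ=(17.6584−-56.6312)/(212.7384−138.4488)=1.0000; B=V−Δ·S=-168.1724
Node (0,0) S=134.0000: V=(p*·0.6676+(1−p*)·-58.2924)/1.16=-10.9762; Δ=(0.6676−-58.2924)/(168.8400−109.8800)=1.0000; B=V−Δ·S=-144.9762
Check: Δ(0,0)·S0 + B(0,0) = -10.9762 = V0.

(0,0): Delta=1.0000 Bond=-144.9762
(1,0): Delta=1.0000 Bond=-168.1724
(1,1): Delta=1.0000 Bond=-168.1724
V0=-10.9762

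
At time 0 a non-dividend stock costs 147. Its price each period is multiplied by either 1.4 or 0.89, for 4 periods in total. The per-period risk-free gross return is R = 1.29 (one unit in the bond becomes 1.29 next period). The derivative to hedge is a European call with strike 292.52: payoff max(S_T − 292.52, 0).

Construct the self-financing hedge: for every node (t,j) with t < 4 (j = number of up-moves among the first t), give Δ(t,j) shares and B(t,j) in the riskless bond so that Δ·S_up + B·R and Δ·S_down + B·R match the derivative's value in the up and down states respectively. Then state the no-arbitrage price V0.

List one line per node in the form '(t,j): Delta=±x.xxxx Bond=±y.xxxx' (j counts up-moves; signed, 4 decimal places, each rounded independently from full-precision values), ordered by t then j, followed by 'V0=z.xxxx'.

(0,0): Delta=0.7811 Bond=-67.6391
(1,0): Delta=0.3683 Bond=-33.2434
(1,1): Delta=0.8533 Bond=-102.1074
(2,0): Delta=0.0000 Bond=0.0000
(2,1): Delta=0.4327 Bond=-54.6770
(2,2): Delta=0.9268 Bond=-152.9050
(3,0): Delta=0.0000 Bond=0.0000
(3,1): Delta=0.0000 Bond=0.0000
(3,2): Delta=0.5083 Bond=-89.9301
(3,3): Delta=1.0000 Bond=-226.7597
V0=47.1870

No-arbitrage ⇒ martingale measure with p* = (R−d)/(u−d) = 0.7843.
Terminal values V(4,·): V(4,0)=0.0000, V(4,1)=0.0000, V(4,2)=0.0000, V(4,3)=66.4775, V(4,4)=272.1952
(3,0): S=103.6304. Δ = (V_up−V_dn)/(S_up−S_dn) = (0.0000−0.0000)/(145.0826−92.2311) = 0.0000. V = [p*·0.0000 + (1−p*)·0.0000]/1.29 = 0.0000. B = V − Δ·S = 0.0000.
(3,1): S=163.0142. Δ = (V_up−V_dn)/(S_up−S_dn) = (0.0000−0.0000)/(228.2199−145.0826) = 0.0000. V = [p*·0.0000 + (1−p*)·0.0000]/1.29 = 0.0000. B = V − Δ·S = 0.0000.
(3,2): S=256.4268. Δ = (V_up−V_dn)/(S_up−S_dn) = (66.4775−0.0000)/(358.9975−228.2199) = 0.5083. V = [p*·66.4775 + (1−p*)·0.0000]/1.29 = 40.4180. B = V − Δ·S = -89.9301.
(3,3): S=403.3680. Δ = (V_up−V_dn)/(S_up−S_dn) = (272.1952−66.4775)/(564.7152−358.9975) = 1.0000. V = [p*·272.1952 + (1−p*)·66.4775]/1.29 = 176.6083. B = V − Δ·S = -226.7597.
(2,0): S=116.4387. Δ = (V_up−V_dn)/(S_up−S_dn) = (0.0000−0.0000)/(163.0142−103.6304) = 0.0000. V = [p*·0.0000 + (1−p*)·0.0000]/1.29 = 0.0000. B = V − Δ·S = 0.0000.
(2,1): S=183.1620. Δ = (V_up−V_dn)/(S_up−S_dn) = (40.4180−0.0000)/(256.4268−163.0142) = 0.4327. V = [p*·40.4180 + (1−p*)·0.0000]/1.29 = 24.5740. B = V − Δ·S = -54.6770.
(2,2): S=288.1200. Δ = (V_up−V_dn)/(S_up−S_dn) = (176.6083−40.4180)/(403.3680−256.4268) = 0.9268. V = [p*·176.6083 + (1−p*)·40.4180]/1.29 = 114.1348. B = V − Δ·S = -152.9050.
(1,0): S=130.8300. Δ = (V_up−V_dn)/(S_up−S_dn) = (24.5740−0.0000)/(183.1620−116.4387) = 0.3683. V = [p*·24.5740 + (1−p*)·0.0000]/1.29 = 14.9408. B = V − Δ·S = -33.2434.
(1,1): S=205.8000. Δ = (V_up−V_dn)/(S_up−S_dn) = (114.1348−24.5740)/(288.1200−183.1620) = 0.8533. V = [p*·114.1348 + (1−p*)·24.5740]/1.29 = 73.5022. B = V − Δ·S = -102.1074.
(0,0): S=147.0000. Δ = (V_up−V_dn)/(S_up−S_dn) = (73.5022−14.9408)/(205.8000−130.8300) = 0.7811. V = [p*·73.5022 + (1−p*)·14.9408]/1.29 = 47.1870. B = V − Δ·S = -67.6391.
Self-financing check: at every node Δ·S+B equals the discounted successor values.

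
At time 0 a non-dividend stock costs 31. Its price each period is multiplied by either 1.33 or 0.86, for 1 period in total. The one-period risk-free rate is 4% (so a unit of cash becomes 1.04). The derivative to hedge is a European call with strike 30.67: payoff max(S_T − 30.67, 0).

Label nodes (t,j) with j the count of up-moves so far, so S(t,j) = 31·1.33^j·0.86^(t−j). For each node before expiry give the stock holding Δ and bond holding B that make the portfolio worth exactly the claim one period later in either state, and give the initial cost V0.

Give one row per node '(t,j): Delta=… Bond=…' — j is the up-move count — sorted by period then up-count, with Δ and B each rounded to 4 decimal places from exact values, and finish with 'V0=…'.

No-arbitrage ⇒ martingale measure with p* = (R−d)/(u−d) = 0.3830.
At expiry t=1: V(1,0)=0.0000, V(1,1)=10.5600
Node (0,0) S=31.0000: V=(p*·10.5600+(1−p*)·0.0000)/1.04=3.8887; Δ=(10.5600−0.0000)/(41.2300−26.6600)=0.7248; B=V−Δ·S=-18.5794
Check: Δ(0,0)·S0 + B(0,0) = 3.8887 = V0.

(0,0): Delta=0.7248 Bond=-18.5794
V0=3.8887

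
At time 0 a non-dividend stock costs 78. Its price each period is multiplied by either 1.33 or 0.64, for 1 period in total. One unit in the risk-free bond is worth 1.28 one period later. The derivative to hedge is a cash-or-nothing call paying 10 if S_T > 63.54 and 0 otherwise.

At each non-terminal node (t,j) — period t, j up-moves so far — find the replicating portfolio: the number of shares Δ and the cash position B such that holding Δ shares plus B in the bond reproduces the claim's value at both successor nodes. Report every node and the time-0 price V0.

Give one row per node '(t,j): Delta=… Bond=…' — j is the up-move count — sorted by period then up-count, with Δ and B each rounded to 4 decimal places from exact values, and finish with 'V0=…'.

(0,0): Delta=0.1858 Bond=-7.2464
V0=7.2464

Since d<R<u, set p* = (R−d)/(u−d) = 0.9275; price each node as the discounted p*-expectation of its children.
Terminal payoffs: V(1,0)=0.0000, V(1,1)=10.0000
  t=0,j=0: stock 78.0000 → up 103.7400 (V=10.0000), down 49.9200 (V=0.0000). Price 7.2464; hedge Δ=0.1858, bond B=-7.2464.
The time-0 hedge costs 7.2464, which is the no-arbitrage price.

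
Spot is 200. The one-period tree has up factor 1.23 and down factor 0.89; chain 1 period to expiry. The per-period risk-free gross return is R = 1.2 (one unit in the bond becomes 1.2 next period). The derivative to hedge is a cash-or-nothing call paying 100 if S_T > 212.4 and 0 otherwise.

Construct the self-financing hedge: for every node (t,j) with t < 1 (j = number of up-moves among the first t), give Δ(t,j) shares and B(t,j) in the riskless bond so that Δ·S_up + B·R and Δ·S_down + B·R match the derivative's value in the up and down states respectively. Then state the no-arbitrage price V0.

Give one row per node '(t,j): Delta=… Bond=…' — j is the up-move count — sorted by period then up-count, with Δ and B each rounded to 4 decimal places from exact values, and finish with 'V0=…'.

Since d<R<u, set p* = (R−d)/(u−d) = 0.9118; price each node as the discounted p*-expectation of its children.
Payoff layer (t=1): V(1,0)=0.0000, V(1,1)=100.0000
(0,0): S=200.0000. Δ = (V_up−V_dn)/(S_up−S_dn) = (100.0000−0.0000)/(246.0000−178.0000) = 1.4706. V = [p*·100.0000 + (1−p*)·0.0000]/1.2 = 75.9804. B = V − Δ·S = -218.1373.
The time-0 hedge costs 75.9804, which is the no-arbitrage price.

(0,0): Delta=1.4706 Bond=-218.1373
V0=75.9804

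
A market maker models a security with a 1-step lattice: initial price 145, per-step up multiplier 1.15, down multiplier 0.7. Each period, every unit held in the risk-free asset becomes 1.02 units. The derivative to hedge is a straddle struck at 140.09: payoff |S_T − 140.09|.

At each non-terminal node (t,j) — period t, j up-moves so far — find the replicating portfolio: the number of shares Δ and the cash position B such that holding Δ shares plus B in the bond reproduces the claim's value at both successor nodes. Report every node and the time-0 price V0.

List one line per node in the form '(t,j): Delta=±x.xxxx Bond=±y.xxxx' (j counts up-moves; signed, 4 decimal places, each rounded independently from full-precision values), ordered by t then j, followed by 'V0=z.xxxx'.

No-arbitrage ⇒ martingale measure with p* = (R−d)/(u−d) = 0.7111.
Terminal payoffs: V(1,0)=38.5900, V(1,1)=26.6600
Node (0,0) S=145.0000: V=(p*·26.6600+(1−p*)·38.5900)/1.02=29.5161; Δ=(26.6600−38.5900)/(166.7500−101.5000)=-0.1828; B=V−Δ·S=56.0272
Root portfolio cost Δ·145+B reproduces V0=29.5161.

(0,0): Delta=-0.1828 Bond=56.0272
V0=29.5161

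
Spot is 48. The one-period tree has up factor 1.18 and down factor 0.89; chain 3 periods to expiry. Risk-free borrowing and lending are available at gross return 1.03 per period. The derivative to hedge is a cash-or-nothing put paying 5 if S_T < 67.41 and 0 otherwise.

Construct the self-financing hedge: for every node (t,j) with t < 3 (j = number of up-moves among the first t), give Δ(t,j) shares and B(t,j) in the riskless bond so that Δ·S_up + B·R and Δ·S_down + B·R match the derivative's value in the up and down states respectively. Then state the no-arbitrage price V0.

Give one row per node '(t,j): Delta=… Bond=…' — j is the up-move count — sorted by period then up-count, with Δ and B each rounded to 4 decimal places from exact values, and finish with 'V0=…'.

(0,0): Delta=-0.0789 Bond=7.8484
(1,0): Delta=0.0000 Bond=4.7130
(1,1): Delta=-0.1427 Bond=11.6956
(2,0): Delta=0.0000 Bond=4.8544
(2,1): Delta=0.0000 Bond=4.8544
(2,2): Delta=-0.2580 Bond=19.7523
V0=4.0609

The replicating-portfolio and risk-neutral prices coincide; use p* = (1.03−0.89)/(1.18−0.89) = 0.4828 for the latter.
Terminal payoffs: V(3,0)=5.0000, V(3,1)=5.0000, V(3,2)=5.0000, V(3,3)=0.0000
Node (2,0) S=38.0208: V=(p*·5.0000+(1−p*)·5.0000)/1.03=4.8544; Δ=(5.0000−5.0000)/(44.8645−33.8385)=0.0000; B=V−Δ·S=4.8544
Node (2,1) S=50.4096: V=(p*·5.0000+(1−p*)·5.0000)/1.03=4.8544; Δ=(5.0000−5.0000)/(59.4833−44.8645)=0.0000; B=V−Δ·S=4.8544
Node (2,2) S=66.8352: V=(p*·0.0000+(1−p*)·5.0000)/1.03=2.5109; Δ=(0.0000−5.0000)/(78.8655−59.4833)=-0.2580; B=V−Δ·S=19.7523
Node (1,0) S=42.7200: V=(p*·4.8544+(1−p*)·4.8544)/1.03=4.7130; Δ=(4.8544−4.8544)/(50.4096−38.0208)=0.0000; B=V−Δ·S=4.7130
Node (1,1) S=56.6400: V=(p*·2.5109+(1−p*)·4.8544)/1.03=3.6146; Δ=(2.5109−4.8544)/(66.8352−50.4096)=-0.1427; B=V−Δ·S=11.6956
Node (0,0) S=48.0000: V=(p*·3.6146+(1−p*)·4.7130)/1.03=4.0609; Δ=(3.6146−4.7130)/(56.6400−42.7200)=-0.0789; B=V−Δ·S=7.8484
The time-0 hedge costs 4.0609, which is the no-arbitrage price.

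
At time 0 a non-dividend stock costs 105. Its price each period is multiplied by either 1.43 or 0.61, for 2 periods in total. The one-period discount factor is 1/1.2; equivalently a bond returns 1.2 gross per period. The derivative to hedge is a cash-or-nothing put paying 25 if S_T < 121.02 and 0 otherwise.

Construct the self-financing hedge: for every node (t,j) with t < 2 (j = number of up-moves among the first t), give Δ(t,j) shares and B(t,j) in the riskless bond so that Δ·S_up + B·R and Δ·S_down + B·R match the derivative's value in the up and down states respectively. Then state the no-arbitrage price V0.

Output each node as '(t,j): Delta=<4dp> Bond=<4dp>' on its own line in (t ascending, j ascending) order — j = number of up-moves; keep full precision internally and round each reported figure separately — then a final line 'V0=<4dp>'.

Since d<R<u, set p* = (R−d)/(u−d) = 0.7195; price each node as the discounted p*-expectation of its children.
Terminal payoffs: V(2,0)=25.0000, V(2,1)=25.0000, V(2,2)=0.0000
  t=1,j=0: stock 64.0500 → up 91.5915 (V=25.0000), down 39.0705 (V=25.0000). Price 20.8333; hedge Δ=0.0000, bond B=20.8333.
  t=1,j=1: stock 150.1500 → up 214.7145 (V=0.0000), down 91.5915 (V=25.0000). Price 5.8435; hedge Δ=-0.2030, bond B=36.3313.
  t=0,j=0: stock 105.0000 → up 150.1500 (V=5.8435), down 64.0500 (V=20.8333). Price 8.3733; hedge Δ=-0.1741, bond B=26.6536.
The time-0 hedge costs 8.3733, which is the no-arbitrage price.

(0,0): Delta=-0.1741 Bond=26.6536
(1,0): Delta=0.0000 Bond=20.8333
(1,1): Delta=-0.2030 Bond=36.3313
V0=8.3733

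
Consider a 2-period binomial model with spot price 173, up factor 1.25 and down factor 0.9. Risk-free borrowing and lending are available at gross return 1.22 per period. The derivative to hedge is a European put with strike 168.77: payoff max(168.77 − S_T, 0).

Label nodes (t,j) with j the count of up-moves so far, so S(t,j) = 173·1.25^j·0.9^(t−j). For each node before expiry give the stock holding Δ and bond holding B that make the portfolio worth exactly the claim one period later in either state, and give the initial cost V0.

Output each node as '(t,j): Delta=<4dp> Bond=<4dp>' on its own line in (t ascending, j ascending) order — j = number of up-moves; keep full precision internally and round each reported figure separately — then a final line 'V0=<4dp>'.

(0,0): Delta=-0.0332 Bond=5.8905
(1,0): Delta=-0.5256 Bond=83.8407
(1,1): Delta=0.0000 Bond=0.0000
V0=0.1414

Since d<R<u, set p* = (R−d)/(u−d) = 0.9143; price each node as the discounted p*-expectation of its children.
Payoff layer (t=2): V(2,0)=28.6400, V(2,1)=0.0000, V(2,2)=0.0000
  t=1,j=0: stock 155.7000 → up 194.6250 (V=0.0000), down 140.1300 (V=28.6400). Price 2.0122; hedge Δ=-0.5256, bond B=83.8407.
  t=1,j=1: stock 216.2500 → up 270.3125 (V=0.0000), down 194.6250 (V=0.0000). Price 0.0000; hedge Δ=0.0000, bond B=0.0000.
  t=0,j=0: stock 173.0000 → up 216.2500 (V=0.0000), down 155.7000 (V=2.0122). Price 0.1414; hedge Δ=-0.0332, bond B=5.8905.
Self-financing check: at every node Δ·S+B equals the discounted successor values.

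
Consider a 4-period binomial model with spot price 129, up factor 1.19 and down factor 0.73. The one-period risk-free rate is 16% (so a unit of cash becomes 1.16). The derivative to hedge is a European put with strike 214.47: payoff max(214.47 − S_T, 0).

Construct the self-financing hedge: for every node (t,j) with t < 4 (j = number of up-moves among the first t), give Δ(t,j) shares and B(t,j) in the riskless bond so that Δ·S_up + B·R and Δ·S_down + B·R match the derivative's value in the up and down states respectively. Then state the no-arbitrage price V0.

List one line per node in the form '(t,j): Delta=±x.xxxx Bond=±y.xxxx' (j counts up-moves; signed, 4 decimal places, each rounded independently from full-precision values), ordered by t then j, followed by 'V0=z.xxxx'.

The replicating-portfolio and risk-neutral prices coincide; use p* = (1.16−0.73)/(1.19−0.73) = 0.9348 for the latter.
Terminal values V(4,·): V(4,0)=177.8363, V(4,1)=154.7520, V(4,2)=117.1215, V(4,3)=55.7786, V(4,4)=0.0000
Node (3,0) S=50.1832: V=(p*·154.7520+(1−p*)·177.8363)/1.16=134.7047; Δ=(154.7520−177.8363)/(59.7180−36.6337)=-1.0000; B=V−Δ·S=184.8879
Node (3,1) S=81.8055: V=(p*·117.1215+(1−p*)·154.7520)/1.16=103.0825; Δ=(117.1215−154.7520)/(97.3485−59.7180)=-1.0000; B=V−Δ·S=184.8879
Node (3,2) S=133.3541: V=(p*·55.7786+(1−p*)·117.1215)/1.16=51.5338; Δ=(55.7786−117.1215)/(158.6914−97.3485)=-1.0000; B=V−Δ·S=184.8879
Node (3,3) S=217.3855: V=(p*·0.0000+(1−p*)·55.7786)/1.16=3.1360; Δ=(0.0000−55.7786)/(258.6888−158.6914)=-0.5578; B=V−Δ·S=124.3938
Node (2,0) S=68.7441: V=(p*·103.0825+(1−p*)·134.7047)/1.16=90.6420; Δ=(103.0825−134.7047)/(81.8055−50.1832)=-1.0000; B=V−Δ·S=159.3861
Node (2,1) S=112.0623: V=(p*·51.5338+(1−p*)·103.0825)/1.16=47.3238; Δ=(51.5338−103.0825)/(133.3541−81.8055)=-1.0000; B=V−Δ·S=159.3861
Node (2,2) S=182.6769: V=(p*·3.1360+(1−p*)·51.5338)/1.16=5.4244; Δ=(3.1360−51.5338)/(217.3855−133.3541)=-0.5759; B=V−Δ·S=110.6371
Node (1,0) S=94.1700: V=(p*·47.3238+(1−p*)·90.6420)/1.16=43.2319; Δ=(47.3238−90.6420)/(112.0623−68.7441)=-1.0000; B=V−Δ·S=137.4019
Node (1,1) S=153.5100: V=(p*·5.4244+(1−p*)·47.3238)/1.16=7.0319; Δ=(5.4244−47.3238)/(182.6769−112.0623)=-0.5934; B=V−Δ·S=98.1176
Node (0,0) S=129.0000: V=(p*·7.0319+(1−p*)·43.2319)/1.16=8.0972; Δ=(7.0319−43.2319)/(153.5100−94.1700)=-0.6100; B=V−Δ·S=86.7927
Each (Δ,B) replicates both successor values, so the strategy is self-financing and V0 is arbitrage-free.

(0,0): Delta=-0.6100 Bond=86.7927
(1,0): Delta=-1.0000 Bond=137.4019
(1,1): Delta=-0.5934 Bond=98.1176
(2,0): Delta=-1.0000 Bond=159.3861
(2,1): Delta=-1.0000 Bond=159.3861
(2,2): Delta=-0.5759 Bond=110.6371
(3,0): Delta=-1.0000 Bond=184.8879
(3,1): Delta=-1.0000 Bond=184.8879
(3,2): Delta=-1.0000 Bond=184.8879
(3,3): Delta=-0.5578 Bond=124.3938
V0=8.0972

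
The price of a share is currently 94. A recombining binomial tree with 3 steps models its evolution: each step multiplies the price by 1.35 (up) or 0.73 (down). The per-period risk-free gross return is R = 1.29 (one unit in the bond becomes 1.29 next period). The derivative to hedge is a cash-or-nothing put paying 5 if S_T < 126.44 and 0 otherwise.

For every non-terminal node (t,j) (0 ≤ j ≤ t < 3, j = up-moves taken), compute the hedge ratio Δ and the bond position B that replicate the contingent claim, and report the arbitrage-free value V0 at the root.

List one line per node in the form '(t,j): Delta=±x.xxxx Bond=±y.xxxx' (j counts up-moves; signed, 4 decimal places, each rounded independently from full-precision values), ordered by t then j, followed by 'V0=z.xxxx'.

No-arbitrage ⇒ martingale measure with p* = (R−d)/(u−d) = 0.9032.
Terminal payoffs: V(3,0)=5.0000, V(3,1)=5.0000, V(3,2)=5.0000, V(3,3)=0.0000
(2,0): S=50.0926. Δ = (V_up−V_dn)/(S_up−S_dn) = (5.0000−5.0000)/(67.6250−36.5676) = 0.0000. V = [p*·5.0000 + (1−p*)·5.0000]/1.29 = 3.8760. B = V − Δ·S = 3.8760.
(2,1): S=92.6370. Δ = (V_up−V_dn)/(S_up−S_dn) = (5.0000−5.0000)/(125.0600−67.6250) = 0.0000. V = [p*·5.0000 + (1−p*)·5.0000]/1.29 = 3.8760. B = V − Δ·S = 3.8760.
(2,2): S=171.3150. Δ = (V_up−V_dn)/(S_up−S_dn) = (0.0000−5.0000)/(231.2753−125.0600) = -0.0471. V = [p*·0.0000 + (1−p*)·5.0000]/1.29 = 0.3751. B = V − Δ·S = 8.4396.
(1,0): S=68.6200. Δ = (V_up−V_dn)/(S_up−S_dn) = (3.8760−3.8760)/(92.6370−50.0926) = 0.0000. V = [p*·3.8760 + (1−p*)·3.8760]/1.29 = 3.0046. B = V − Δ·S = 3.0046.
(1,1): S=126.9000. Δ = (V_up−V_dn)/(S_up−S_dn) = (0.3751−3.8760)/(171.3150−92.6370) = -0.0445. V = [p*·0.3751 + (1−p*)·3.8760]/1.29 = 0.5534. B = V − Δ·S = 6.2000.
(0,0): S=94.0000. Δ = (V_up−V_dn)/(S_up−S_dn) = (0.5534−3.0046)/(126.9000−68.6200) = -0.0421. V = [p*·0.5534 + (1−p*)·3.0046]/1.29 = 0.6129. B = V − Δ·S = 4.5665.
Self-financing check: at every node Δ·S+B equals the discounted successor values.

(0,0): Delta=-0.0421 Bond=4.5665
(1,0): Delta=0.0000 Bond=3.0046
(1,1): Delta=-0.0445 Bond=6.2000
(2,0): Delta=0.0000 Bond=3.8760
(2,1): Delta=0.0000 Bond=3.8760
(2,2): Delta=-0.0471 Bond=8.4396
V0=0.6129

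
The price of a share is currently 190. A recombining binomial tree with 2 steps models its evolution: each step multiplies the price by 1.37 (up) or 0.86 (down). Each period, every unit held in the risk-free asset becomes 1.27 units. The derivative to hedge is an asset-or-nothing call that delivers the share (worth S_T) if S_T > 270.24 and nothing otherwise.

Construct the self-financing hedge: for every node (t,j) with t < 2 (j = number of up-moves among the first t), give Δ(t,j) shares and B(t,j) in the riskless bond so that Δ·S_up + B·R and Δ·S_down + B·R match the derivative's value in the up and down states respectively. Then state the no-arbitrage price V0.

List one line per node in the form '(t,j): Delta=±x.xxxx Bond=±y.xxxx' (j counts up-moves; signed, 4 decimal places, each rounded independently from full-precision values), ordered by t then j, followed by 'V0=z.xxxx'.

The replicating-portfolio and risk-neutral prices coincide; use p* = (1.27−0.86)/(1.37−0.86) = 0.8039 for the latter.
Terminal payoffs: V(2,0)=0.0000, V(2,1)=0.0000, V(2,2)=356.6110
  t=1,j=0: stock 163.4000 → up 223.8580 (V=0.0000), down 140.5240 (V=0.0000). Price 0.0000; hedge Δ=0.0000, bond B=0.0000.
  t=1,j=1: stock 260.3000 → up 356.6110 (V=356.6110), down 223.8580 (V=0.0000). Price 225.7380; hedge Δ=2.6863, bond B=-473.4992.
  t=0,j=0: stock 190.0000 → up 260.3000 (V=225.7380), down 163.4000 (V=0.0000). Price 142.8942; hedge Δ=2.3296, bond B=-299.7293.
Self-financing check: at every node Δ·S+B equals the discounted successor values.

(0,0): Delta=2.3296 Bond=-299.7293
(1,0): Delta=0.0000 Bond=0.0000
(1,1): Delta=2.6863 Bond=-473.4992
V0=142.8942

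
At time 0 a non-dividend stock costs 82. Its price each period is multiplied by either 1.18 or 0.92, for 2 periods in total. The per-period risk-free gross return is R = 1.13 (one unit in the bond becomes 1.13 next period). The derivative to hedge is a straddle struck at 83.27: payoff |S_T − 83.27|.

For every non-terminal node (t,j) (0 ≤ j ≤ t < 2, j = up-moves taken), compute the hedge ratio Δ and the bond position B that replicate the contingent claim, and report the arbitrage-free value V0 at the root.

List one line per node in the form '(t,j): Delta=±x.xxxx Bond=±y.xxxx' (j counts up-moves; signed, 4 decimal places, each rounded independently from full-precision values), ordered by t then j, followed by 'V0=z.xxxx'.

The replicating-portfolio and risk-neutral prices coincide; use p* = (1.13−0.92)/(1.18−0.92) = 0.8077 for the latter.
Payoff layer (t=2): V(2,0)=13.8652, V(2,1)=5.7492, V(2,2)=30.9068
(1,0): S=75.4400. Δ = (V_up−V_dn)/(S_up−S_dn) = (5.7492−13.8652)/(89.0192−69.4048) = -0.4138. V = [p*·5.7492 + (1−p*)·13.8652]/1.13 = 6.4690. B = V − Δ·S = 37.6844.
(1,1): S=96.7600. Δ = (V_up−V_dn)/(S_up−S_dn) = (30.9068−5.7492)/(114.1768−89.0192) = 1.0000. V = [p*·30.9068 + (1−p*)·5.7492]/1.13 = 23.0697. B = V − Δ·S = -73.6903.
(0,0): S=82.0000. Δ = (V_up−V_dn)/(S_up−S_dn) = (23.0697−6.4690)/(96.7600−75.4400) = 0.7786. V = [p*·23.0697 + (1−p*)·6.4690]/1.13 = 17.5905. B = V − Δ·S = -46.2585.
Self-financing check: at every node Δ·S+B equals the discounted successor values.

(0,0): Delta=0.7786 Bond=-46.2585
(1,0): Delta=-0.4138 Bond=37.6844
(1,1): Delta=1.0000 Bond=-73.6903
V0=17.5905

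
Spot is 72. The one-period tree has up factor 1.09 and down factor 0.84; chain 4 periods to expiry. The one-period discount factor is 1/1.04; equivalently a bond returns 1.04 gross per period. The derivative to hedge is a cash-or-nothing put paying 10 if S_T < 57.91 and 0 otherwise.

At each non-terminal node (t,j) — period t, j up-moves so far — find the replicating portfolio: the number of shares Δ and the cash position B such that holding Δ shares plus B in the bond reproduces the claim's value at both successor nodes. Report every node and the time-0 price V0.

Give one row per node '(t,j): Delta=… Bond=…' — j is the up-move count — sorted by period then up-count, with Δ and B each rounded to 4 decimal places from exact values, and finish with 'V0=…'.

Since d<R<u, set p* = (R−d)/(u−d) = 0.8000; price each node as the discounted p*-expectation of its children.
Payoff layer (t=4): V(4,0)=10.0000, V(4,1)=10.0000, V(4,2)=0.0000, V(4,3)=0.0000, V(4,4)=0.0000
Node (3,0) S=42.6747: V=(p*·10.0000+(1−p*)·10.0000)/1.04=9.6154; Δ=(10.0000−10.0000)/(46.5154−35.8467)=0.0000; B=V−Δ·S=9.6154
Node (3,1) S=55.3755: V=(p*·0.0000+(1−p*)·10.0000)/1.04=1.9231; Δ=(0.0000−10.0000)/(60.3593−46.5154)=-0.7223; B=V−Δ·S=41.9231
Node (3,2) S=71.8563: V=(p*·0.0000+(1−p*)·0.0000)/1.04=0.0000; Δ=(0.0000−0.0000)/(78.3234−60.3593)=0.0000; B=V−Δ·S=0.0000
Node (3,3) S=93.2421: V=(p*·0.0000+(1−p*)·0.0000)/1.04=0.0000; Δ=(0.0000−0.0000)/(101.6339−78.3234)=0.0000; B=V−Δ·S=0.0000
Node (2,0) S=50.8032: V=(p*·1.9231+(1−p*)·9.6154)/1.04=3.3284; Δ=(1.9231−9.6154)/(55.3755−42.6747)=-0.6057; B=V−Δ·S=34.0976
Node (2,1) S=65.9232: V=(p*·0.0000+(1−p*)·1.9231)/1.04=0.3698; Δ=(0.0000−1.9231)/(71.8563−55.3755)=-0.1167; B=V−Δ·S=8.0621
Node (2,2) S=85.5432: V=(p*·0.0000+(1−p*)·0.0000)/1.04=0.0000; Δ=(0.0000−0.0000)/(93.2421−71.8563)=0.0000; B=V−Δ·S=0.0000
Node (1,0) S=60.4800: V=(p*·0.3698+(1−p*)·3.3284)/1.04=0.9246; Δ=(0.3698−3.3284)/(65.9232−50.8032)=-0.1957; B=V−Δ·S=12.7589
Node (1,1) S=78.4800: V=(p*·0.0000+(1−p*)·0.3698)/1.04=0.0711; Δ=(0.0000−0.3698)/(85.5432−65.9232)=-0.0188; B=V−Δ·S=1.5504
Node (0,0) S=72.0000: V=(p*·0.0711+(1−p*)·0.9246)/1.04=0.2325; Δ=(0.0711−0.9246)/(78.4800−60.4800)=-0.0474; B=V−Δ·S=3.6463
Each (Δ,B) replicates both successor values, so the strategy is self-financing and V0 is arbitrage-free.

(0,0): Delta=-0.0474 Bond=3.6463
(1,0): Delta=-0.1957 Bond=12.7589
(1,1): Delta=-0.0188 Bond=1.5504
(2,0): Delta=-0.6057 Bond=34.0976
(2,1): Delta=-0.1167 Bond=8.0621
(2,2): Delta=0.0000 Bond=0.0000
(3,0): Delta=0.0000 Bond=9.6154
(3,1): Delta=-0.7223 Bond=41.9231
(3,2): Delta=0.0000 Bond=0.0000
(3,3): Delta=0.0000 Bond=0.0000
V0=0.2325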